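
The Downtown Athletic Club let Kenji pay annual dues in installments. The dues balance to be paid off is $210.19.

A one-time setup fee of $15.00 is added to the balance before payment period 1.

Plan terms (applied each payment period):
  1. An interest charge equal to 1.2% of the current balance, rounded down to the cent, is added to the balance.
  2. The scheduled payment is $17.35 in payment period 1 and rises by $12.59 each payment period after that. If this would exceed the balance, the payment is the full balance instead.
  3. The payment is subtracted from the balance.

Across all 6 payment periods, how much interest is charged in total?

Payment period 1: opening $225.19; interest $2.70 → $227.89; payment $17.35; balance $210.54
Payment period 2: opening $210.54; interest $2.52 → $213.06; payment $29.94; balance $183.12
Payment period 3: opening $183.12; interest $2.19 → $185.31; payment $42.53; balance $142.78
Payment period 4: opening $142.78; interest $1.71 → $144.49; payment $55.12; balance $89.37
Payment period 5: opening $89.37; interest $1.07 → $90.44; payment $67.71; balance $22.73
Payment period 6: opening $22.73; interest $0.27 → $23.00; payment $23.00; balance $0.00
Total interest: $2.70 + $2.52 + $2.19 + $1.71 + $1.07 + $0.27 = $10.46

$10.46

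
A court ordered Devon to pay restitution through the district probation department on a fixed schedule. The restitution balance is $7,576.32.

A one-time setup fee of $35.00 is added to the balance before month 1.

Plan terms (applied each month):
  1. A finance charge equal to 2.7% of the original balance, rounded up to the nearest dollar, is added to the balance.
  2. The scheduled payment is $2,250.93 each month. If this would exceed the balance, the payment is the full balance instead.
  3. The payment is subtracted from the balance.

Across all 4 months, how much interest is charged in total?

Month 1: $7,611.32 +$205.00 interest = $7,816.32; pay $2,250.93 → $5,565.39
Month 2: $5,565.39 +$205.00 interest = $5,770.39; pay $2,250.93 → $3,519.46
Month 3: $3,519.46 +$205.00 interest = $3,724.46; pay $2,250.93 → $1,473.53
Month 4: $1,473.53 +$205.00 interest = $1,678.53; pay $1,678.53 → $0.00
Total interest: $205.00 + $205.00 + $205.00 + $205.00 = $820.00

$820.00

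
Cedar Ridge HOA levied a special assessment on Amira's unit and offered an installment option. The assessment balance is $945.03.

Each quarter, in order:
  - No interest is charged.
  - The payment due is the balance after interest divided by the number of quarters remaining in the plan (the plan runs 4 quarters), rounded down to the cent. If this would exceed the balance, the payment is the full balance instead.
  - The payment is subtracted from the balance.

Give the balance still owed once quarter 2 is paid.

$472.52

Quarter 1: $945.03 − $236.25 → $708.78
Quarter 2: $708.78 − $236.26 → $472.52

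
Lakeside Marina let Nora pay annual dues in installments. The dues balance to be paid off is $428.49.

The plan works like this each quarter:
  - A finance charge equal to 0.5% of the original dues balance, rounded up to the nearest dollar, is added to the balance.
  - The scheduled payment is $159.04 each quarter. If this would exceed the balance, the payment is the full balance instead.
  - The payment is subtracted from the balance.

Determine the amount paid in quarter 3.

$119.41

Quarter 1: $428.49 +$3.00 interest = $431.49; pay $159.04 → $272.45
Quarter 2: $272.45 +$3.00 interest = $275.45; pay $159.04 → $116.41
Quarter 3: $116.41 +$3.00 interest = $119.41; pay $119.41 → $0.00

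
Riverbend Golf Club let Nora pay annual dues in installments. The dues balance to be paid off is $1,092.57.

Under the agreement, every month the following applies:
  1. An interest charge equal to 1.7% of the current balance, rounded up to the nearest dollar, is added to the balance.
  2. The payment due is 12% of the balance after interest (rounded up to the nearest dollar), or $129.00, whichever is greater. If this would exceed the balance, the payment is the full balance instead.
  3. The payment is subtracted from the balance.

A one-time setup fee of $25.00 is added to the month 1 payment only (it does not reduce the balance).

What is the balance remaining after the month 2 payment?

Month 1: opening $1,092.57; interest $19.00 → $1,111.57; payment $134.00 (+ $25.00 fee); balance $977.57
Month 2: opening $977.57; interest $17.00 → $994.57; payment $129.00; balance $865.57

$865.57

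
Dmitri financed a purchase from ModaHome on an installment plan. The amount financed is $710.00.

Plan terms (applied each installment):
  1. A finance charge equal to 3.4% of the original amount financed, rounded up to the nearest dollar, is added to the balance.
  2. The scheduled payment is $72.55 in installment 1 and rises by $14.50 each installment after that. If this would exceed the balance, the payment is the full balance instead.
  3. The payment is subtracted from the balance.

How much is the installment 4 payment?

$116.05

Installment 1: $710.00 +$25.00 interest = $735.00; pay $72.55 → $662.45
Installment 2: $662.45 +$25.00 interest = $687.45; pay $87.05 → $600.40
Installment 3: $600.40 +$25.00 interest = $625.40; pay $101.55 → $523.85
Installment 4: $523.85 +$25.00 interest = $548.85; pay $116.05 → $432.80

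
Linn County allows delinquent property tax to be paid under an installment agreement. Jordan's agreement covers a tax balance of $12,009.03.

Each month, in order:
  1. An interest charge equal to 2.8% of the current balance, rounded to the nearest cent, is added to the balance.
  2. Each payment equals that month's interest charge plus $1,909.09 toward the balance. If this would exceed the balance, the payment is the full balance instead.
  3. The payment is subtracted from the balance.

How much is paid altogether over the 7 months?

Month 1: opening $12,009.03; interest $336.25 → $12,345.28; payment $2,245.34; balance $10,099.94
Month 2: opening $10,099.94; interest $282.80 → $10,382.74; payment $2,191.89; balance $8,190.85
Month 3: opening $8,190.85; interest $229.34 → $8,420.19; payment $2,138.43; balance $6,281.76
Month 4: opening $6,281.76; interest $175.89 → $6,457.65; payment $2,084.98; balance $4,372.67
Month 5: opening $4,372.67; interest $122.43 → $4,495.10; payment $2,031.52; balance $2,463.58
Month 6: opening $2,463.58; interest $68.98 → $2,532.56; payment $1,978.07; balance $554.49
Month 7: opening $554.49; interest $15.53 → $570.02; payment $570.02; balance $0.00
Total paid: $13,240.25

$13,240.25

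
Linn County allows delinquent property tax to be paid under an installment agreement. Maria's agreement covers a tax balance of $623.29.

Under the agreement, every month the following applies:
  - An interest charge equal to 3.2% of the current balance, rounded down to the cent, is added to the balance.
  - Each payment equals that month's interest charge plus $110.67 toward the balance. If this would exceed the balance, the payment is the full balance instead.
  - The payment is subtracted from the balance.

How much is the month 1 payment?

$130.61

Month 1: opening $623.29; interest $19.94 → $643.23; payment $130.61; balance $512.62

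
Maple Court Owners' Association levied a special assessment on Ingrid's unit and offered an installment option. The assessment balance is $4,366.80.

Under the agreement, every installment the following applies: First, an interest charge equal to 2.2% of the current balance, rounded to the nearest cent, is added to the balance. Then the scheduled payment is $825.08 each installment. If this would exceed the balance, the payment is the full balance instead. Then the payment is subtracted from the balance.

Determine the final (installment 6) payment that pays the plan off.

$570.07

Installment 1: $4,366.80 +$96.07 interest = $4,462.87; pay $825.08 → $3,637.79
Installment 2: $3,637.79 +$80.03 interest = $3,717.82; pay $825.08 → $2,892.74
Installment 3: $2,892.74 +$63.64 interest = $2,956.38; pay $825.08 → $2,131.30
Installment 4: $2,131.30 +$46.89 interest = $2,178.19; pay $825.08 → $1,353.11
Installment 5: $1,353.11 +$29.77 interest = $1,382.88; pay $825.08 → $557.80
Installment 6: $557.80 +$12.27 interest = $570.07; pay $570.07 → $0.00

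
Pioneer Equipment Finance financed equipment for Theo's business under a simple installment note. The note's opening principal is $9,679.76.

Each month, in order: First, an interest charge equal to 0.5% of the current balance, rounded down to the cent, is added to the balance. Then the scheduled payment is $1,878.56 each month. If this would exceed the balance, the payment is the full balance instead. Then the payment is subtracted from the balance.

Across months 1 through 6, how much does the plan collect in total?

Month 1: $9,679.76 +$48.39 interest = $9,728.15; pay $1,878.56 → $7,849.59
Month 2: $7,849.59 +$39.24 interest = $7,888.83; pay $1,878.56 → $6,010.27
Month 3: $6,010.27 +$30.05 interest = $6,040.32; pay $1,878.56 → $4,161.76
Month 4: $4,161.76 +$20.80 interest = $4,182.56; pay $1,878.56 → $2,304.00
Month 5: $2,304.00 +$11.52 interest = $2,315.52; pay $1,878.56 → $436.96
Month 6: $436.96 +$2.18 interest = $439.14; pay $439.14 → $0.00
Total paid: $9,831.94

$9,831.94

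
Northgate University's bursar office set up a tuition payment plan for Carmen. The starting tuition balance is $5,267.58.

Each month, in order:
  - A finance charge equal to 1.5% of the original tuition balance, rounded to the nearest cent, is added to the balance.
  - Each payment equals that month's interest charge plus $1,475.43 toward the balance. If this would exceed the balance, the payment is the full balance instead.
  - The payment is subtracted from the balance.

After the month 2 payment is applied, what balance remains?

$2,316.72

Month 1: $5,267.58 +$79.01 interest = $5,346.59; pay $1,554.44 → $3,792.15
Month 2: $3,792.15 +$79.01 interest = $3,871.16; pay $1,554.44 → $2,316.72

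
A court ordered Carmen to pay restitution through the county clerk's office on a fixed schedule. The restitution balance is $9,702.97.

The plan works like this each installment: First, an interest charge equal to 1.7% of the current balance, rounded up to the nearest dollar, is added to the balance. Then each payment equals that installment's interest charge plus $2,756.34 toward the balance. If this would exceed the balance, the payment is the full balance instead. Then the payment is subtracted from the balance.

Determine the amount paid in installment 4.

Installment 1: $9,702.97 +$165.00 interest = $9,867.97; pay $2,921.34 → $6,946.63
Installment 2: $6,946.63 +$119.00 interest = $7,065.63; pay $2,875.34 → $4,190.29
Installment 3: $4,190.29 +$72.00 interest = $4,262.29; pay $2,828.34 → $1,433.95
Installment 4: $1,433.95 +$25.00 interest = $1,458.95; pay $1,458.95 → $0.00

$1,458.95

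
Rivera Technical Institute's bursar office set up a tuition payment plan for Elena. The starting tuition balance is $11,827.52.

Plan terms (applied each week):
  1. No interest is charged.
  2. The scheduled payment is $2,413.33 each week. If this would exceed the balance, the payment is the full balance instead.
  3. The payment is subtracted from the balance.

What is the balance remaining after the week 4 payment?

$2,174.20

Week 1: opening $11,827.52; payment $2,413.33; balance $9,414.19
Week 2: opening $9,414.19; payment $2,413.33; balance $7,000.86
Week 3: opening $7,000.86; payment $2,413.33; balance $4,587.53
Week 4: opening $4,587.53; payment $2,413.33; balance $2,174.20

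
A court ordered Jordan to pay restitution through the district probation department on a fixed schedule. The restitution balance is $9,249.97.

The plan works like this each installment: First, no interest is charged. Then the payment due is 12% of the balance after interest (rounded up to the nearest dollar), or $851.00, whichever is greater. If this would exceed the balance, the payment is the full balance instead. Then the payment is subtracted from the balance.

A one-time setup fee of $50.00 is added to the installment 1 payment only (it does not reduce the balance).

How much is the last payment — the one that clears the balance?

# | Opening | Payment | Fee | End bal
1 | $9,249.97 | $1,110.00 | $50.00 | $8,139.97
2 | $8,139.97 | $977.00 | — | $7,162.97
3 | $7,162.97 | $860.00 | — | $6,302.97
4 | $6,302.97 | $851.00 | — | $5,451.97
5 | $5,451.97 | $851.00 | — | $4,600.97
6 | $4,600.97 | $851.00 | — | $3,749.97
7 | $3,749.97 | $851.00 | — | $2,898.97
8 | $2,898.97 | $851.00 | — | $2,047.97
9 | $2,047.97 | $851.00 | — | $1,196.97
10 | $1,196.97 | $851.00 | — | $345.97
11 | $345.97 | $345.97 | — | $0.00

$345.97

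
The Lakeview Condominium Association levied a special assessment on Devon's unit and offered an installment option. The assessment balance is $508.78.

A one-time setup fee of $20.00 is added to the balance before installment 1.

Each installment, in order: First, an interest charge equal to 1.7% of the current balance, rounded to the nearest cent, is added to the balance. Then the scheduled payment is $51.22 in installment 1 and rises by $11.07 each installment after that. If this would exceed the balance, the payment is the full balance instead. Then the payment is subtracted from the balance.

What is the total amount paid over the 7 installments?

$569.49

Installment 1: $528.78 +$8.99 interest = $537.77; pay $51.22 → $486.55
Installment 2: $486.55 +$8.27 interest = $494.82; pay $62.29 → $432.53
Installment 3: $432.53 +$7.35 interest = $439.88; pay $73.36 → $366.52
Installment 4: $366.52 +$6.23 interest = $372.75; pay $84.43 → $288.32
Installment 5: $288.32 +$4.90 interest = $293.22; pay $95.50 → $197.72
Installment 6: $197.72 +$3.36 interest = $201.08; pay $106.57 → $94.51
Installment 7: $94.51 +$1.61 interest = $96.12; pay $96.12 → $0.00
Total paid: $569.49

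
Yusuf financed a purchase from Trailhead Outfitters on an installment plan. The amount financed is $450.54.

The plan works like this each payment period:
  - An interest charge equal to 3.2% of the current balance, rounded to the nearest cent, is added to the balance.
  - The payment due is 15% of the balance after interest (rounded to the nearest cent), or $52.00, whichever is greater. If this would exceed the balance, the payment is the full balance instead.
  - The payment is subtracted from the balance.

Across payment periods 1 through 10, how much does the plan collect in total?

# | Opening | Interest | Payment | End bal
1 | $450.54 | $14.42 | $69.74 | $395.22
2 | $395.22 | $12.65 | $61.18 | $346.69
3 | $346.69 | $11.09 | $53.67 | $304.11
4 | $304.11 | $9.73 | $52.00 | $261.84
5 | $261.84 | $8.38 | $52.00 | $218.22
6 | $218.22 | $6.98 | $52.00 | $173.20
7 | $173.20 | $5.54 | $52.00 | $126.74
8 | $126.74 | $4.06 | $52.00 | $78.80
9 | $78.80 | $2.52 | $52.00 | $29.32
10 | $29.32 | $0.94 | $30.26 | $0.00
Total paid: $526.85

$526.85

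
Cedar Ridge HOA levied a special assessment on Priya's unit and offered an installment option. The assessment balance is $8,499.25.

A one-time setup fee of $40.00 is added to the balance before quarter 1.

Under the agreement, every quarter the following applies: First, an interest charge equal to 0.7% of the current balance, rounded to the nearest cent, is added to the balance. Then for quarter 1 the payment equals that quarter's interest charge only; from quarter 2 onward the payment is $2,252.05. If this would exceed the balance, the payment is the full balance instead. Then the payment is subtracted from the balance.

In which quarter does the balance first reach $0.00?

Quarter 1: opening $8,539.25; interest $59.77 → $8,599.02; payment $59.77; balance $8,539.25
Quarter 2: opening $8,539.25; interest $59.77 → $8,599.02; payment $2,252.05; balance $6,346.97
Quarter 3: opening $6,346.97; interest $44.43 → $6,391.40; payment $2,252.05; balance $4,139.35
Quarter 4: opening $4,139.35; interest $28.98 → $4,168.33; payment $2,252.05; balance $1,916.28
Quarter 5: opening $1,916.28; interest $13.41 → $1,929.69; payment $1,929.69; balance $0.00
Balance reaches $0.00 in quarter 5.

5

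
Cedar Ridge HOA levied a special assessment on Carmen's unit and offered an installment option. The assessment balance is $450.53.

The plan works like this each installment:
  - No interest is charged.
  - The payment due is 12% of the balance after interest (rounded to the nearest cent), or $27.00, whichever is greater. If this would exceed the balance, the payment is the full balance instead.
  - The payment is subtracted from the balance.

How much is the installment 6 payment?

$28.53

# | Opening | Payment | End bal
1 | $450.53 | $54.06 | $396.47
2 | $396.47 | $47.58 | $348.89
3 | $348.89 | $41.87 | $307.02
4 | $307.02 | $36.84 | $270.18
5 | $270.18 | $32.42 | $237.76
6 | $237.76 | $28.53 | $209.23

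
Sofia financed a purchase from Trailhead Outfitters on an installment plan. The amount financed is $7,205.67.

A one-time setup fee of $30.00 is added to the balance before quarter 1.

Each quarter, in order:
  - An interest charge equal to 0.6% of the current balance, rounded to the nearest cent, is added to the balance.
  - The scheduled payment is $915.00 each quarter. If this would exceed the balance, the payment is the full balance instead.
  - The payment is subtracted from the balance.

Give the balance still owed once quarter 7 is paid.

$1,023.63

Quarter 1: $7,235.67 +$43.41 interest = $7,279.08; pay $915.00 → $6,364.08
Quarter 2: $6,364.08 +$38.18 interest = $6,402.26; pay $915.00 → $5,487.26
Quarter 3: $5,487.26 +$32.92 interest = $5,520.18; pay $915.00 → $4,605.18
Quarter 4: $4,605.18 +$27.63 interest = $4,632.81; pay $915.00 → $3,717.81
Quarter 5: $3,717.81 +$22.31 interest = $3,740.12; pay $915.00 → $2,825.12
Quarter 6: $2,825.12 +$16.95 interest = $2,842.07; pay $915.00 → $1,927.07
Quarter 7: $1,927.07 +$11.56 interest = $1,938.63; pay $915.00 → $1,023.63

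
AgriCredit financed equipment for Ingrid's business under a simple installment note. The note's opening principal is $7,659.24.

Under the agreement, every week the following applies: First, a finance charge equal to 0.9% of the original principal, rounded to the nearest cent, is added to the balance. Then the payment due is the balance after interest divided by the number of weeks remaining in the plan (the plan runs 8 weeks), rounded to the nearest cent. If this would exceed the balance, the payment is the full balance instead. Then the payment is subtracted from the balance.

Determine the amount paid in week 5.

$1,018.38

Week 1: $7,659.24 +$68.93 interest = $7,728.17; pay $966.02 → $6,762.15
Week 2: $6,762.15 +$68.93 interest = $6,831.08; pay $975.87 → $5,855.21
Week 3: $5,855.21 +$68.93 interest = $5,924.14; pay $987.36 → $4,936.78
Week 4: $4,936.78 +$68.93 interest = $5,005.71; pay $1,001.14 → $4,004.57
Week 5: $4,004.57 +$68.93 interest = $4,073.50; pay $1,018.38 → $3,055.12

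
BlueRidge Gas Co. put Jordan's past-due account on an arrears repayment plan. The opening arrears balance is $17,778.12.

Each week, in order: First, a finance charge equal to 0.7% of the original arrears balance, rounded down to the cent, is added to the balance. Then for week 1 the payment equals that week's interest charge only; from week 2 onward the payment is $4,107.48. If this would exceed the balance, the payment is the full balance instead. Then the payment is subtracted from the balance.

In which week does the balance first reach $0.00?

6

Week 1: $17,778.12 +$124.44 interest = $17,902.56; pay $124.44 → $17,778.12
Week 2: $17,778.12 +$124.44 interest = $17,902.56; pay $4,107.48 → $13,795.08
Week 3: $13,795.08 +$124.44 interest = $13,919.52; pay $4,107.48 → $9,812.04
Week 4: $9,812.04 +$124.44 interest = $9,936.48; pay $4,107.48 → $5,829.00
Week 5: $5,829.00 +$124.44 interest = $5,953.44; pay $4,107.48 → $1,845.96
Week 6: $1,845.96 +$124.44 interest = $1,970.40; pay $1,970.40 → $0.00
Balance reaches $0.00 in week 6.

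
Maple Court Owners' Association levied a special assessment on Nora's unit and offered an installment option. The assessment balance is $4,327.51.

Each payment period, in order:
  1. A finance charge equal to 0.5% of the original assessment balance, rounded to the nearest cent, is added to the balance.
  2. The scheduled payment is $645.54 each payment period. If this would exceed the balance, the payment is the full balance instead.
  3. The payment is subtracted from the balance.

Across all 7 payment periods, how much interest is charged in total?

Payment period 1: opening $4,327.51; interest $21.64 → $4,349.15; payment $645.54; balance $3,703.61
Payment period 2: opening $3,703.61; interest $21.64 → $3,725.25; payment $645.54; balance $3,079.71
Payment period 3: opening $3,079.71; interest $21.64 → $3,101.35; payment $645.54; balance $2,455.81
Payment period 4: opening $2,455.81; interest $21.64 → $2,477.45; payment $645.54; balance $1,831.91
Payment period 5: opening $1,831.91; interest $21.64 → $1,853.55; payment $645.54; balance $1,208.01
Payment period 6: opening $1,208.01; interest $21.64 → $1,229.65; payment $645.54; balance $584.11
Payment period 7: opening $584.11; interest $21.64 → $605.75; payment $605.75; balance $0.00
Total interest: $21.64 + $21.64 + $21.64 + $21.64 + $21.64 + $21.64 + $21.64 = $151.48

$151.48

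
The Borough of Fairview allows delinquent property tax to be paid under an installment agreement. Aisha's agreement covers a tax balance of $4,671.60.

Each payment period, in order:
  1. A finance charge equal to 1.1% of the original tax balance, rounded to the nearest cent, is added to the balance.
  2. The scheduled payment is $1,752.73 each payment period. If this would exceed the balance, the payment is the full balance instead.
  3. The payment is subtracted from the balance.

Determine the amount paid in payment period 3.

Payment period 1: opening $4,671.60; interest $51.39 → $4,722.99; payment $1,752.73; balance $2,970.26
Payment period 2: opening $2,970.26; interest $51.39 → $3,021.65; payment $1,752.73; balance $1,268.92
Payment period 3: opening $1,268.92; interest $51.39 → $1,320.31; payment $1,320.31; balance $0.00

$1,320.31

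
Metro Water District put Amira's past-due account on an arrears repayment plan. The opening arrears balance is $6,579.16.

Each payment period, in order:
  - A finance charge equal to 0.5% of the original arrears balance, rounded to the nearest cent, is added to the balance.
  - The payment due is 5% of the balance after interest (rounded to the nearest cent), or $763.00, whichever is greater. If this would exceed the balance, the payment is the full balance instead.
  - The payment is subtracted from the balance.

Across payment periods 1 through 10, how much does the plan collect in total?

$6,908.16

Payment period 1: opening $6,579.16; interest $32.90 → $6,612.06; payment $763.00; balance $5,849.06
Payment period 2: opening $5,849.06; interest $32.90 → $5,881.96; payment $763.00; balance $5,118.96
Payment period 3: opening $5,118.96; interest $32.90 → $5,151.86; payment $763.00; balance $4,388.86
Payment period 4: opening $4,388.86; interest $32.90 → $4,421.76; payment $763.00; balance $3,658.76
Payment period 5: opening $3,658.76; interest $32.90 → $3,691.66; payment $763.00; balance $2,928.66
Payment period 6: opening $2,928.66; interest $32.90 → $2,961.56; payment $763.00; balance $2,198.56
Payment period 7: opening $2,198.56; interest $32.90 → $2,231.46; payment $763.00; balance $1,468.46
Payment period 8: opening $1,468.46; interest $32.90 → $1,501.36; payment $763.00; balance $738.36
Payment period 9: opening $738.36; interest $32.90 → $771.26; payment $763.00; balance $8.26
Payment period 10: opening $8.26; interest $32.90 → $41.16; payment $41.16; balance $0.00
Total paid: $6,908.16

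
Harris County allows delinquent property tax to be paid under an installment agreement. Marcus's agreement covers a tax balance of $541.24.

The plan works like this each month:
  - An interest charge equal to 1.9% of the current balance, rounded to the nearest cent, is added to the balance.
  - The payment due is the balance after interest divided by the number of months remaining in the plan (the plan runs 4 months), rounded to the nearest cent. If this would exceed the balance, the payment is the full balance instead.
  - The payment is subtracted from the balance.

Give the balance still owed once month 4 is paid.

Month 1: $541.24 +$10.28 interest = $551.52; pay $137.88 → $413.64
Month 2: $413.64 +$7.86 interest = $421.50; pay $140.50 → $281.00
Month 3: $281.00 +$5.34 interest = $286.34; pay $143.17 → $143.17
Month 4: $143.17 +$2.72 interest = $145.89; pay $145.89 → $0.00

$0.00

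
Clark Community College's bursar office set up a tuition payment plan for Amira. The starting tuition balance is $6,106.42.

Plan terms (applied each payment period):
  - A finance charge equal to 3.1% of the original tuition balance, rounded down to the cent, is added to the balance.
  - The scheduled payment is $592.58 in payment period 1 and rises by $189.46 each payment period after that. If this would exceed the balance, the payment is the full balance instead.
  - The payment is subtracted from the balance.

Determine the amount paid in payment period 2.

$782.04

# | Opening | Interest | Payment | End bal
1 | $6,106.42 | $189.29 | $592.58 | $5,703.13
2 | $5,703.13 | $189.29 | $782.04 | $5,110.38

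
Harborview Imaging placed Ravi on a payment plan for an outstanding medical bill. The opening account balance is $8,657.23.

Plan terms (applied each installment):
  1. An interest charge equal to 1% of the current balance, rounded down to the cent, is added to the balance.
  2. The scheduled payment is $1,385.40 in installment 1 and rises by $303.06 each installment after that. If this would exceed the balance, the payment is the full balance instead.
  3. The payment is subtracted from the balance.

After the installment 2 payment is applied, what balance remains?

$5,743.52

Installment 1: $8,657.23 +$86.57 interest = $8,743.80; pay $1,385.40 → $7,358.40
Installment 2: $7,358.40 +$73.58 interest = $7,431.98; pay $1,688.46 → $5,743.52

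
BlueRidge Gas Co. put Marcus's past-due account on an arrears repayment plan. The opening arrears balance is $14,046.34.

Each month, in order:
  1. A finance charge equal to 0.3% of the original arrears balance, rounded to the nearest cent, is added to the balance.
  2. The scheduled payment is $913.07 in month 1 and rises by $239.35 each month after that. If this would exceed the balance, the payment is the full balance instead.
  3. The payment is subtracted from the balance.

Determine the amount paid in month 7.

Month 1: $14,046.34 +$42.14 interest = $14,088.48; pay $913.07 → $13,175.41
Month 2: $13,175.41 +$42.14 interest = $13,217.55; pay $1,152.42 → $12,065.13
Month 3: $12,065.13 +$42.14 interest = $12,107.27; pay $1,391.77 → $10,715.50
Month 4: $10,715.50 +$42.14 interest = $10,757.64; pay $1,631.12 → $9,126.52
Month 5: $9,126.52 +$42.14 interest = $9,168.66; pay $1,870.47 → $7,298.19
Month 6: $7,298.19 +$42.14 interest = $7,340.33; pay $2,109.82 → $5,230.51
Month 7: $5,230.51 +$42.14 interest = $5,272.65; pay $2,349.17 → $2,923.48

$2,349.17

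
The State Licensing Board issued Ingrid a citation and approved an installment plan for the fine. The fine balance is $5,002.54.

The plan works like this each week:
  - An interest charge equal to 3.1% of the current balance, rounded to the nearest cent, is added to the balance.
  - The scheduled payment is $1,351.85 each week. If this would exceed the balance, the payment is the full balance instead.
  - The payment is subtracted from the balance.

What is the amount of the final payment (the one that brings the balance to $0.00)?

$1,340.07

# | Opening | Interest | Payment | End bal
1 | $5,002.54 | $155.08 | $1,351.85 | $3,805.77
2 | $3,805.77 | $117.98 | $1,351.85 | $2,571.90
3 | $2,571.90 | $79.73 | $1,351.85 | $1,299.78
4 | $1,299.78 | $40.29 | $1,340.07 | $0.00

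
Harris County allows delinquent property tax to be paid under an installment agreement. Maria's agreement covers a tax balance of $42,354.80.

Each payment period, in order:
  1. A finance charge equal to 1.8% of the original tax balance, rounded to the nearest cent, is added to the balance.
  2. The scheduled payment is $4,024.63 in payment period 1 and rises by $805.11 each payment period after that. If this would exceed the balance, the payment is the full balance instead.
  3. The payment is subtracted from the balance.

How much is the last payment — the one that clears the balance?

$3,374.20

Payment period 1: opening $42,354.80; interest $762.39 → $43,117.19; payment $4,024.63; balance $39,092.56
Payment period 2: opening $39,092.56; interest $762.39 → $39,854.95; payment $4,829.74; balance $35,025.21
Payment period 3: opening $35,025.21; interest $762.39 → $35,787.60; payment $5,634.85; balance $30,152.75
Payment period 4: opening $30,152.75; interest $762.39 → $30,915.14; payment $6,439.96; balance $24,475.18
Payment period 5: opening $24,475.18; interest $762.39 → $25,237.57; payment $7,245.07; balance $17,992.50
Payment period 6: opening $17,992.50; interest $762.39 → $18,754.89; payment $8,050.18; balance $10,704.71
Payment period 7: opening $10,704.71; interest $762.39 → $11,467.10; payment $8,855.29; balance $2,611.81
Payment period 8: opening $2,611.81; interest $762.39 → $3,374.20; payment $3,374.20; balance $0.00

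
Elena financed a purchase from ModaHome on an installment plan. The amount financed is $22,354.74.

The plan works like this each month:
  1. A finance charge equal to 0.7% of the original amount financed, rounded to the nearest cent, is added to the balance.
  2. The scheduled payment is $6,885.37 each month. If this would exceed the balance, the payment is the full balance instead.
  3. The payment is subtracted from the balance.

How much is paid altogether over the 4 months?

Month 1: $22,354.74 +$156.48 interest = $22,511.22; pay $6,885.37 → $15,625.85
Month 2: $15,625.85 +$156.48 interest = $15,782.33; pay $6,885.37 → $8,896.96
Month 3: $8,896.96 +$156.48 interest = $9,053.44; pay $6,885.37 → $2,168.07
Month 4: $2,168.07 +$156.48 interest = $2,324.55; pay $2,324.55 → $0.00
Total paid: $22,980.66

$22,980.66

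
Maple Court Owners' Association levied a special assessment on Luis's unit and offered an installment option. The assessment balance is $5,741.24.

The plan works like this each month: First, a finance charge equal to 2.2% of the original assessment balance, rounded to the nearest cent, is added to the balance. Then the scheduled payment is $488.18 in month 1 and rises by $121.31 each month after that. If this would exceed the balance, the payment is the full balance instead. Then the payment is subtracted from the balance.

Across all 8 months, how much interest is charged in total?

$1,010.48

# | Opening | Interest | Payment | End bal
1 | $5,741.24 | $126.31 | $488.18 | $5,379.37
2 | $5,379.37 | $126.31 | $609.49 | $4,896.19
3 | $4,896.19 | $126.31 | $730.80 | $4,291.70
4 | $4,291.70 | $126.31 | $852.11 | $3,565.90
5 | $3,565.90 | $126.31 | $973.42 | $2,718.79
6 | $2,718.79 | $126.31 | $1,094.73 | $1,750.37
7 | $1,750.37 | $126.31 | $1,216.04 | $660.64
8 | $660.64 | $126.31 | $786.95 | $0.00
Total interest: $126.31 + $126.31 + $126.31 + $126.31 + $126.31 + $126.31 + $126.31 + $126.31 = $1,010.48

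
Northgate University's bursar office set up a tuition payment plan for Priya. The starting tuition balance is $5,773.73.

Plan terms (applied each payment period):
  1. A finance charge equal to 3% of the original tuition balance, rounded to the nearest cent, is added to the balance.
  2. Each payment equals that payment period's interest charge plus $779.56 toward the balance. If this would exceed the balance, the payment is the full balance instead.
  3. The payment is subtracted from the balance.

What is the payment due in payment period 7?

Payment period 1: $5,773.73 +$173.21 interest = $5,946.94; pay $952.77 → $4,994.17
Payment period 2: $4,994.17 +$173.21 interest = $5,167.38; pay $952.77 → $4,214.61
Payment period 3: $4,214.61 +$173.21 interest = $4,387.82; pay $952.77 → $3,435.05
Payment period 4: $3,435.05 +$173.21 interest = $3,608.26; pay $952.77 → $2,655.49
Payment period 5: $2,655.49 +$173.21 interest = $2,828.70; pay $952.77 → $1,875.93
Payment period 6: $1,875.93 +$173.21 interest = $2,049.14; pay $952.77 → $1,096.37
Payment period 7: $1,096.37 +$173.21 interest = $1,269.58; pay $952.77 → $316.81

$952.77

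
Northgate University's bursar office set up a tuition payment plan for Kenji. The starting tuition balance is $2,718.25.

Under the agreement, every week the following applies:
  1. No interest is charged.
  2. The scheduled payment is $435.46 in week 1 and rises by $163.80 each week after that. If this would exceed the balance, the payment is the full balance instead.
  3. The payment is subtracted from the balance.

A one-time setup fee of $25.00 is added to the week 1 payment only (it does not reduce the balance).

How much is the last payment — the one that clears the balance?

Week 1: $2,718.25 − $435.46 (+ $25.00 fee) → $2,282.79
Week 2: $2,282.79 − $599.26 → $1,683.53
Week 3: $1,683.53 − $763.06 → $920.47
Week 4: $920.47 − $920.47 → $0.00

$920.47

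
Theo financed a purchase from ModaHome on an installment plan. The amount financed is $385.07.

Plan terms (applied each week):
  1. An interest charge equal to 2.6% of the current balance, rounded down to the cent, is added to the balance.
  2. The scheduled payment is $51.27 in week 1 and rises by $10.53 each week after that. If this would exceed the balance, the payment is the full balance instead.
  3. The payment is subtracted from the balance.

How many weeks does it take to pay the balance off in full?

Week 1: $385.07 +$10.01 interest = $395.08; pay $51.27 → $343.81
Week 2: $343.81 +$8.93 interest = $352.74; pay $61.80 → $290.94
Week 3: $290.94 +$7.56 interest = $298.50; pay $72.33 → $226.17
Week 4: $226.17 +$5.88 interest = $232.05; pay $82.86 → $149.19
Week 5: $149.19 +$3.87 interest = $153.06; pay $93.39 → $59.67
Week 6: $59.67 +$1.55 interest = $61.22; pay $61.22 → $0.00
Balance reaches $0.00 in week 6.

6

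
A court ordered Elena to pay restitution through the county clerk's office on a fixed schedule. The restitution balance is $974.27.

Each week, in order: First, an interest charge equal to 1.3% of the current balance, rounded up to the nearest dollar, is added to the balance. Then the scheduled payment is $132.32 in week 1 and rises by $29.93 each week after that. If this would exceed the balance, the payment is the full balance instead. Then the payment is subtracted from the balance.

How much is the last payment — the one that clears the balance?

$60.37

Week 1: $974.27 +$13.00 interest = $987.27; pay $132.32 → $854.95
Week 2: $854.95 +$12.00 interest = $866.95; pay $162.25 → $704.70
Week 3: $704.70 +$10.00 interest = $714.70; pay $192.18 → $522.52
Week 4: $522.52 +$7.00 interest = $529.52; pay $222.11 → $307.41
Week 5: $307.41 +$4.00 interest = $311.41; pay $252.04 → $59.37
Week 6: $59.37 +$1.00 interest = $60.37; pay $60.37 → $0.00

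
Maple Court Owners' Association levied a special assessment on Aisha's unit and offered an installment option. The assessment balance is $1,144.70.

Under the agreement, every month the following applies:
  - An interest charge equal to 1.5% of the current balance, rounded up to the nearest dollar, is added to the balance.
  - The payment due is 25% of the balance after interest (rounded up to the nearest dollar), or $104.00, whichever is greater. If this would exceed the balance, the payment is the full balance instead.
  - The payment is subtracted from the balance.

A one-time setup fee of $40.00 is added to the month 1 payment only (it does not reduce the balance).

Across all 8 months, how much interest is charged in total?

Month 1: $1,144.70 +$18.00 interest = $1,162.70; pay $291.00 (+ $40.00 fee) → $871.70
Month 2: $871.70 +$14.00 interest = $885.70; pay $222.00 → $663.70
Month 3: $663.70 +$10.00 interest = $673.70; pay $169.00 → $504.70
Month 4: $504.70 +$8.00 interest = $512.70; pay $129.00 → $383.70
Month 5: $383.70 +$6.00 interest = $389.70; pay $104.00 → $285.70
Month 6: $285.70 +$5.00 interest = $290.70; pay $104.00 → $186.70
Month 7: $186.70 +$3.00 interest = $189.70; pay $104.00 → $85.70
Month 8: $85.70 +$2.00 interest = $87.70; pay $87.70 → $0.00
Total interest: $18.00 + $14.00 + $10.00 + $8.00 + $6.00 + $5.00 + $3.00 + $2.00 = $66.00

$66.00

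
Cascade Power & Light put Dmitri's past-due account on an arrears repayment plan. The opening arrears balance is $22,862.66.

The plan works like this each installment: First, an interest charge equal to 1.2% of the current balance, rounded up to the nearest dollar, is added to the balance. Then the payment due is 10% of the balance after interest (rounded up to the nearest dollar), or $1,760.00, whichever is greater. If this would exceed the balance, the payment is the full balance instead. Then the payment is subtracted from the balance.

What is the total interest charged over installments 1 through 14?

Installment 1: opening $22,862.66; interest $275.00 → $23,137.66; payment $2,314.00; balance $20,823.66
Installment 2: opening $20,823.66; interest $250.00 → $21,073.66; payment $2,108.00; balance $18,965.66
Installment 3: opening $18,965.66; interest $228.00 → $19,193.66; payment $1,920.00; balance $17,273.66
Installment 4: opening $17,273.66; interest $208.00 → $17,481.66; payment $1,760.00; balance $15,721.66
Installment 5: opening $15,721.66; interest $189.00 → $15,910.66; payment $1,760.00; balance $14,150.66
Installment 6: opening $14,150.66; interest $170.00 → $14,320.66; payment $1,760.00; balance $12,560.66
Installment 7: opening $12,560.66; interest $151.00 → $12,711.66; payment $1,760.00; balance $10,951.66
Installment 8: opening $10,951.66; interest $132.00 → $11,083.66; payment $1,760.00; balance $9,323.66
Installment 9: opening $9,323.66; interest $112.00 → $9,435.66; payment $1,760.00; balance $7,675.66
Installment 10: opening $7,675.66; interest $93.00 → $7,768.66; payment $1,760.00; balance $6,008.66
Installment 11: opening $6,008.66; interest $73.00 → $6,081.66; payment $1,760.00; balance $4,321.66
Installment 12: opening $4,321.66; interest $52.00 → $4,373.66; payment $1,760.00; balance $2,613.66
Installment 13: opening $2,613.66; interest $32.00 → $2,645.66; payment $1,760.00; balance $885.66
Installment 14: opening $885.66; interest $11.00 → $896.66; payment $896.66; balance $0.00
Total interest: $275.00 + $250.00 + $228.00 + $208.00 + $189.00 + $170.00 + $151.00 + $132.00 + $112.00 + $93.00 + $73.00 + $52.00 + $32.00 + $11.00 = $1,976.00

$1,976.00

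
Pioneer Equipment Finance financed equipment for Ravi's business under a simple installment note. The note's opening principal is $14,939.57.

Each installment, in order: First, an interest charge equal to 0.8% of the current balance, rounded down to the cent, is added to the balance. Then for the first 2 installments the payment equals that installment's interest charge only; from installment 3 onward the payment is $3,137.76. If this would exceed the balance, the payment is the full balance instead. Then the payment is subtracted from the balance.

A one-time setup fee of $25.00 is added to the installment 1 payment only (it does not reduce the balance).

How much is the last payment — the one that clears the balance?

$2,742.69

Installment 1: $14,939.57 +$119.51 interest = $15,059.08; pay $119.51 (+ $25.00 fee) → $14,939.57
Installment 2: $14,939.57 +$119.51 interest = $15,059.08; pay $119.51 → $14,939.57
Installment 3: $14,939.57 +$119.51 interest = $15,059.08; pay $3,137.76 → $11,921.32
Installment 4: $11,921.32 +$95.37 interest = $12,016.69; pay $3,137.76 → $8,878.93
Installment 5: $8,878.93 +$71.03 interest = $8,949.96; pay $3,137.76 → $5,812.20
Installment 6: $5,812.20 +$46.49 interest = $5,858.69; pay $3,137.76 → $2,720.93
Installment 7: $2,720.93 +$21.76 interest = $2,742.69; pay $2,742.69 → $0.00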